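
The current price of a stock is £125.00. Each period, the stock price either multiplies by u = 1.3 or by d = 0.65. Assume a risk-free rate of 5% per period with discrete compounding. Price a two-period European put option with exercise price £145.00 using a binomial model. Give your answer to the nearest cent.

Risk-neutral probability p = (1 + 0.05 − 0.65)/(1.3 − 0.65) = 0.4000/0.6500 = 0.6154
Terminal stock prices: S_uu = 211.3, S_ud = 105.6, S_dd = 52.81
Terminal payoffs (K − S): max(-66.25, 0) = 0, max(39.38, 0) = 39.38, max(92.19, 0) = 92.19
Node u (S = 162.5): V_u = 1/1.05·[0.6154·0.0000 + 0.3846·39.3750] = 14.4231
Node d (S = 81.25): V_d = 1/1.05·[0.6154·39.3750 + 0.3846·92.1875] = 56.8452
Node 0 (S = 125): V_0 = 1/1.05·[0.6154·14.4231 + 0.3846·56.8452] = 29.2755

£29.28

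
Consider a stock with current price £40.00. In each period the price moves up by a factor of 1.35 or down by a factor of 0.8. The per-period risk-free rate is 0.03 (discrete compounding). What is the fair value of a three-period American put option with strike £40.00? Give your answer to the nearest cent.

£6.00

Risk-neutral probability p = (1 + 0.03 − 0.8)/(1.35 − 0.8) = 0.2300/0.5500 = 0.4182
Terminal stock prices: S_uuu = 98.42, S_uud = 58.32, S_udd = 34.56, S_ddd = 20.48
Terminal payoffs (K − S): max(-58.42, 0) = 0, max(-18.32, 0) = 0, max(5.44, 0) = 5.44, max(19.52, 0) = 19.52
Node uu (S = 72.9): continuation = 1/1.03·[0.4182·0.0000 + 0.5818·0.0000] = 0.0000; exercise value = 0.0000 ≤ continuation, so V_uu = 0.0000
Node ud (S = 43.2): continuation = 1/1.03·[0.4182·0.0000 + 0.5818·5.4400] = 3.0729; exercise value = 0.0000 ≤ continuation, so V_ud = 3.0729
Node dd (S = 25.6): continuation = 1/1.03·[0.4182·5.4400 + 0.5818·19.5200] = 13.2350; exercise value = 14.4000 > continuation, so V_dd = 14.4000 (exercise)
Node u (S = 54): continuation = 1/1.03·[0.4182·0.0000 + 0.5818·3.0729] = 1.7358; exercise value = 0.0000 ≤ continuation, so V_u = 1.7358
Node d (S = 32): continuation = 1/1.03·[0.4182·3.0729 + 0.5818·14.4000] = 9.3818; exercise value = 8.0000 ≤ continuation, so V_d = 9.3818
Node 0 (S = 40): continuation = 1/1.03·[0.4182·1.7358 + 0.5818·9.3818] = 6.0042; exercise value = 0.0000 ≤ continuation, so V_0 = 6.0042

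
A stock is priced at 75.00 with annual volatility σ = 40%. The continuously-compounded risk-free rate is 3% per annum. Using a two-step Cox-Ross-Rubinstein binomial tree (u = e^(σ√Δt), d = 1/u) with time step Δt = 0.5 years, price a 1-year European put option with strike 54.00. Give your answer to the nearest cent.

CRR parameters: u = e^(σ√Δt) = e^(0.4·√0.5) = 1.3269, d = 1/u = 0.7536
Per-period rate: rΔt = 0.03·0.5 = 0.015, so R = e^0.015 = 1.0151
Risk-neutral probability p = (e^0.015 − 0.7536)/(1.3269 − 0.7536) = 0.2615/0.5733 = 0.4561
Terminal stock prices: S_uu = 132, S_ud = 75, S_dd = 42.6
Terminal payoffs (K − S): max(-78.05, 0) = 0, max(-21, 0) = 0, max(11.4, 0) = 11.4
Node u (S = 99.52): V_u = e^(−0.015)·[0.4561·0.0000 + 0.5439·0.0000] = 0.0000
Node d (S = 56.52): V_d = e^(−0.015)·[0.4561·0.0000 + 0.5439·11.4022] = 6.1091
Node 0 (S = 75): V_0 = e^(−0.015)·[0.4561·0.0000 + 0.5439·6.1091] = 3.2731

3.27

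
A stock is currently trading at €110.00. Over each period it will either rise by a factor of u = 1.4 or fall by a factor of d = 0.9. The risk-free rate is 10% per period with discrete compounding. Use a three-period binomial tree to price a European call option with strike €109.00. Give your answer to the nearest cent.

€32.78

Risk-neutral probability p = (1 + 0.1 − 0.9)/(1.4 − 0.9) = 0.2000/0.5000 = 0.4000
Terminal stock prices: S_uuu = 301.8, S_uud = 194, S_udd = 124.7, S_ddd = 80.19
Terminal payoffs (S − K): max(192.8, 0) = 192.8, max(85.04, 0) = 85.04, max(15.74, 0) = 15.74, max(-28.81, 0) = 0
Node uu (S = 215.6): V_uu = 1/1.1·[0.4000·192.8400 + 0.6000·85.0400] = 116.5091
Node ud (S = 138.6): V_ud = 1/1.1·[0.4000·85.0400 + 0.6000·15.7400] = 39.5091
Node dd (S = 89.1): V_dd = 1/1.1·[0.4000·15.7400 + 0.6000·0.0000] = 5.7236
Node u (S = 154): V_u = 1/1.1·[0.4000·116.5091 + 0.6000·39.5091] = 63.9174
Node d (S = 99): V_d = 1/1.1·[0.4000·39.5091 + 0.6000·5.7236] = 17.4889
Node 0 (S = 110): V_0 = 1/1.1·[0.4000·63.9174 + 0.6000·17.4889] = 32.7821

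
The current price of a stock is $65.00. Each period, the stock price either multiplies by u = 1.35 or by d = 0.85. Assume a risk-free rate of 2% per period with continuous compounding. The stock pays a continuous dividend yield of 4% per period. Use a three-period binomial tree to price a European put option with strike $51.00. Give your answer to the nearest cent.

Per-period risk-free factor R = e^0.02 = 1.0202; dividend-adjusted growth = e^(0.02−0.04) = 0.9802.
Risk-neutral probability p = (0.9802 − 0.85)/(1.35 − 0.85) = 0.1302/0.5000 = 0.2604
Terminal stock prices: S_uuu = 159.9, S_uud = 100.7, S_udd = 63.4, S_ddd = 39.92
Terminal payoffs (K − S): max(-108.9, 0) = 0, max(-49.69, 0) = 0, max(-12.4, 0) = 0, max(11.08, 0) = 11.08
Node uu (S = 118.5): V_uu = e^(−0.02)·[0.2604·0.0000 + 0.7396·0.0000] = 0.0000
Node ud (S = 74.59): V_ud = e^(−0.02)·[0.2604·0.0000 + 0.7396·0.0000] = 0.0000
Node dd (S = 46.96): V_dd = e^(−0.02)·[0.2604·0.0000 + 0.7396·11.0819] = 8.0339
Node u (S = 87.75): V_u = e^(−0.02)·[0.2604·0.0000 + 0.7396·0.0000] = 0.0000
Node d (S = 55.25): V_d = e^(−0.02)·[0.2604·0.0000 + 0.7396·8.0339] = 5.8242
Node 0 (S = 65): V_0 = e^(−0.02)·[0.2604·0.0000 + 0.7396·5.8242] = 4.2223

$4.22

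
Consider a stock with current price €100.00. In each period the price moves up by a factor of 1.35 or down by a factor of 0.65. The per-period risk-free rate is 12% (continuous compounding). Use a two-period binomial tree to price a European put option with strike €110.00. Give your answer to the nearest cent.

Risk-neutral probability p = (e^0.12 − 0.65)/(1.35 − 0.65) = 0.4775/0.7000 = 0.6821
Terminal stock prices: S_uu = 182.3, S_ud = 87.75, S_dd = 42.25
Terminal payoffs (K − S): max(-72.25, 0) = 0, max(22.25, 0) = 22.25, max(67.75, 0) = 67.75
Node u (S = 135): V_u = e^(−0.12)·[0.6821·0.0000 + 0.3179·22.2500] = 6.2727
Node d (S = 65): V_d = e^(−0.12)·[0.6821·22.2500 + 0.3179·67.7500] = 32.5612
Node 0 (S = 100): V_0 = e^(−0.12)·[0.6821·6.2727 + 0.3179·32.5612] = 12.9746

€12.97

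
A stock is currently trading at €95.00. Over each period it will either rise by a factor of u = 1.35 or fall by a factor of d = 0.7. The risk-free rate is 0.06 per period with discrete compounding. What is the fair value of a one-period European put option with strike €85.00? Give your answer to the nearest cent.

Risk-neutral probability p = (1 + 0.06 − 0.7)/(1.35 − 0.7) = 0.3600/0.6500 = 0.5538
Terminal stock prices: S_u = 128.2, S_d = 66.5
Terminal payoffs (K − S): max(-43.25, 0) = 0, max(18.5, 0) = 18.5
Node 0 (S = 95): V_0 = 1/1.06·[0.5538·0.0000 + 0.4462·18.5000] = 7.7866

€7.79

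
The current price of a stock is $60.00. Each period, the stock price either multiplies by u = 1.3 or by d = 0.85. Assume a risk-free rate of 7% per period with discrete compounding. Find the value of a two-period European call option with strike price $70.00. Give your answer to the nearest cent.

Risk-neutral probability p = (1 + 0.07 − 0.85)/(1.3 − 0.85) = 0.2200/0.4500 = 0.4889
Terminal stock prices: S_uu = 101.4, S_ud = 66.3, S_dd = 43.35
Terminal payoffs (S − K): max(31.4, 0) = 31.4, max(-3.7, 0) = 0, max(-26.65, 0) = 0
Node u (S = 78): V_u = 1/1.07·[0.4889·31.4000 + 0.5111·0.0000] = 14.3468
Node d (S = 51): V_d = 1/1.07·[0.4889·0.0000 + 0.5111·0.0000] = 0.0000
Node 0 (S = 60): V_0 = 1/1.07·[0.4889·14.3468 + 0.5111·0.0000] = 6.5551

$6.56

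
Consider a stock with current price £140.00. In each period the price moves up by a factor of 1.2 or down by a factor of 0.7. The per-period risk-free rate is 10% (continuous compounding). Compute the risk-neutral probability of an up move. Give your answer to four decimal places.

p = 0.8103

Risk-neutral probability p = (e^0.1 − 0.7)/(1.2 − 0.7) = 0.4052/0.5000 = 0.8103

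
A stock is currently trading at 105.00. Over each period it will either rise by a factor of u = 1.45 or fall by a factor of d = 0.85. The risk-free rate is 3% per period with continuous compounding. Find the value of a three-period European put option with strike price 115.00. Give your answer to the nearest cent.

17.80

Risk-neutral probability p = (e^0.03 − 0.85)/(1.45 − 0.85) = 0.1805/0.6000 = 0.3008
Terminal stock prices: S_uuu = 320.1, S_uud = 187.6, S_udd = 110, S_ddd = 64.48
Terminal payoffs (K − S): max(-205.1, 0) = 0, max(-72.65, 0) = 0, max(4.999, 0) = 4.999, max(50.52, 0) = 50.52
Node uu (S = 220.8): V_uu = e^(−0.03)·[0.3008·0.0000 + 0.6992·0.0000] = 0.0000
Node ud (S = 129.4): V_ud = e^(−0.03)·[0.3008·0.0000 + 0.6992·4.9994] = 3.3925
Node dd (S = 75.86): V_dd = e^(−0.03)·[0.3008·4.9994 + 0.6992·50.5169] = 35.7387
Node u (S = 152.2): V_u = e^(−0.03)·[0.3008·0.0000 + 0.6992·3.3925] = 2.3020
Node d (S = 89.25): V_d = e^(−0.03)·[0.3008·3.3925 + 0.6992·35.7387] = 25.2416
Node 0 (S = 105): V_0 = e^(−0.03)·[0.3008·2.3020 + 0.6992·25.2416] = 17.8003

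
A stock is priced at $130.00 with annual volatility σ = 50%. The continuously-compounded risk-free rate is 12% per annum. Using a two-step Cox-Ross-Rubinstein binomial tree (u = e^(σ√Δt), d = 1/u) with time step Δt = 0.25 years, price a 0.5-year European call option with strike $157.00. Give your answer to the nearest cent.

$13.40

CRR parameters: u = e^(σ√Δt) = e^(0.5·√0.25) = 1.2840, d = 1/u = 0.7788
Per-period rate: rΔt = 0.12·0.25 = 0.03, so R = e^0.03 = 1.0305
Risk-neutral probability p = (e^0.03 − 0.7788)/(1.2840 − 0.7788) = 0.2517/0.5052 = 0.4981
Terminal stock prices: S_uu = 214.3, S_ud = 130, S_dd = 78.85
Terminal payoffs (S − K): max(57.33, 0) = 57.33, max(-27, 0) = 0, max(-78.15, 0) = 0
Node u (S = 166.9): V_u = e^(−0.03)·[0.4981·57.3338 + 0.5019·0.0000] = 27.7141
Node d (S = 101.2): V_d = e^(−0.03)·[0.4981·0.0000 + 0.5019·0.0000] = 0.0000
Node 0 (S = 130): V_0 = e^(−0.03)·[0.4981·27.7141 + 0.5019·0.0000] = 13.3965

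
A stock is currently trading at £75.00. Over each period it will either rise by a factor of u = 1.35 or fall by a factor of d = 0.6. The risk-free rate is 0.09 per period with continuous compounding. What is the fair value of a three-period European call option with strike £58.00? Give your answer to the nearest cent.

£35.77

Risk-neutral probability p = (e^0.09 − 0.6)/(1.35 − 0.6) = 0.4942/0.7500 = 0.6589
Terminal stock prices: S_uuu = 184.5, S_uud = 82.01, S_udd = 36.45, S_ddd = 16.2
Terminal payoffs (S − K): max(126.5, 0) = 126.5, max(24.01, 0) = 24.01, max(-21.55, 0) = 0, max(-41.8, 0) = 0
Node uu (S = 136.7): V_uu = e^(−0.09)·[0.6589·126.5281 + 0.3411·24.0125] = 83.6795
Node ud (S = 60.75): V_ud = e^(−0.09)·[0.6589·24.0125 + 0.3411·0.0000] = 14.4600
Node dd (S = 27): V_dd = e^(−0.09)·[0.6589·0.0000 + 0.3411·0.0000] = 0.0000
Node u (S = 101.2): V_u = e^(−0.09)·[0.6589·83.6795 + 0.3411·14.4600] = 54.8986
Node d (S = 45): V_d = e^(−0.09)·[0.6589·14.4600 + 0.3411·0.0000] = 8.7077
Node 0 (S = 75): V_0 = e^(−0.09)·[0.6589·54.8986 + 0.3411·8.7077] = 35.7739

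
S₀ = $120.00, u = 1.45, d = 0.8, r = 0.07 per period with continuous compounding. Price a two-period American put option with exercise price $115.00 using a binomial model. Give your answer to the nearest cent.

Risk-neutral probability p = (e^0.07 − 0.8)/(1.45 − 0.8) = 0.2725/0.6500 = 0.4192
Terminal stock prices: S_uu = 252.3, S_ud = 139.2, S_dd = 76.8
Terminal payoffs (K − S): max(-137.3, 0) = 0, max(-24.2, 0) = 0, max(38.2, 0) = 38.2
Node u (S = 174): continuation = e^(−0.07)·[0.4192·0.0000 + 0.5808·0.0000] = 0.0000; exercise value = 0.0000 ≤ continuation, so V_u = 0.0000
Node d (S = 96): continuation = e^(−0.07)·[0.4192·0.0000 + 0.5808·38.2000] = 20.6851; exercise value = 19.0000 ≤ continuation, so V_d = 20.6851
Node 0 (S = 120): continuation = e^(−0.07)·[0.4192·0.0000 + 0.5808·20.6851] = 11.2008; exercise value = 0.0000 ≤ continuation, so V_0 = 11.2008

$11.20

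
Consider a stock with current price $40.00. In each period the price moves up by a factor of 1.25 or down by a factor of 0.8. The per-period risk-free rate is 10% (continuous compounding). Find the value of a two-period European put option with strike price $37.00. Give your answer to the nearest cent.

$0.97

Risk-neutral probability p = (e^0.1 − 0.8)/(1.25 − 0.8) = 0.3052/0.4500 = 0.6782
Terminal stock prices: S_uu = 62.5, S_ud = 40, S_dd = 25.6
Terminal payoffs (K − S): max(-25.5, 0) = 0, max(-3, 0) = 0, max(11.4, 0) = 11.4
Node u (S = 50): V_u = e^(−0.1)·[0.6782·0.0000 + 0.3218·0.0000] = 0.0000
Node d (S = 32): V_d = e^(−0.1)·[0.6782·0.0000 + 0.3218·11.4000] = 3.3199
Node 0 (S = 40): V_0 = e^(−0.1)·[0.6782·0.0000 + 0.3218·3.3199] = 0.9668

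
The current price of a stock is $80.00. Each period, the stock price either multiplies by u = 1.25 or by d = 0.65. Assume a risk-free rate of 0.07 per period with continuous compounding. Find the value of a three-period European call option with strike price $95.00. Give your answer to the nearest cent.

$17.34

Risk-neutral probability p = (e^0.07 − 0.65)/(1.25 − 0.65) = 0.4225/0.6000 = 0.7042
Terminal stock prices: S_uuu = 156.2, S_uud = 81.25, S_udd = 42.25, S_ddd = 21.97
Terminal payoffs (S − K): max(61.25, 0) = 61.25, max(-13.75, 0) = 0, max(-52.75, 0) = 0, max(-73.03, 0) = 0
Node uu (S = 125): V_uu = e^(−0.07)·[0.7042·61.2500 + 0.2958·0.0000] = 40.2151
Node ud (S = 65): V_ud = e^(−0.07)·[0.7042·0.0000 + 0.2958·0.0000] = 0.0000
Node dd (S = 33.8): V_dd = e^(−0.07)·[0.7042·0.0000 + 0.2958·0.0000] = 0.0000
Node u (S = 100): V_u = e^(−0.07)·[0.7042·40.2151 + 0.2958·0.0000] = 26.4042
Node d (S = 52): V_d = e^(−0.07)·[0.7042·0.0000 + 0.2958·0.0000] = 0.0000
Node 0 (S = 80): V_0 = e^(−0.07)·[0.7042·26.4042 + 0.2958·0.0000] = 17.3363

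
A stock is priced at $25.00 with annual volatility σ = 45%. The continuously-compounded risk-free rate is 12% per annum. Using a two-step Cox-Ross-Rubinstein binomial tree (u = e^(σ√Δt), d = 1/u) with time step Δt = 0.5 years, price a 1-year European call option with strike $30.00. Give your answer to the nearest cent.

CRR parameters: u = e^(σ√Δt) = e^(0.45·√0.5) = 1.3746, d = 1/u = 0.7275
Per-period rate: rΔt = 0.12·0.5 = 0.06, so R = e^0.06 = 1.0618
Risk-neutral probability p = (e^0.06 − 0.7275)/(1.3746 − 0.7275) = 0.3344/0.6472 = 0.5167
Terminal stock prices: S_uu = 47.24, S_ud = 25, S_dd = 13.23
Terminal payoffs (S − K): max(17.24, 0) = 17.24, max(-5, 0) = 0, max(-16.77, 0) = 0
Node u (S = 34.37): V_u = e^(−0.06)·[0.5167·17.2415 + 0.4833·0.0000] = 8.3892
Node d (S = 18.19): V_d = e^(−0.06)·[0.5167·0.0000 + 0.4833·0.0000] = 0.0000
Node 0 (S = 25): V_0 = e^(−0.06)·[0.5167·8.3892 + 0.4833·0.0000] = 4.0820

$4.08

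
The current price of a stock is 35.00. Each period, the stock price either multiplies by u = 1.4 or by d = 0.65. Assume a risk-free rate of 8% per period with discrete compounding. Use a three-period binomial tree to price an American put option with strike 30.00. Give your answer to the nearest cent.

3.91

Risk-neutral probability p = (1 + 0.08 − 0.65)/(1.4 − 0.65) = 0.4300/0.7500 = 0.5733
Terminal stock prices: S_uuu = 96.04, S_uud = 44.59, S_udd = 20.7, S_ddd = 9.612
Terminal payoffs (K − S): max(-66.04, 0) = 0, max(-14.59, 0) = 0, max(9.297, 0) = 9.297, max(20.39, 0) = 20.39
Node uu (S = 68.6): continuation = 1/1.08·[0.5733·0.0000 + 0.4267·0.0000] = 0.0000; exercise value = 0.0000 ≤ continuation, so V_uu = 0.0000
Node ud (S = 31.85): continuation = 1/1.08·[0.5733·0.0000 + 0.4267·9.2975] = 3.6731; exercise value = 0.0000 ≤ continuation, so V_ud = 3.6731
Node dd (S = 14.79): continuation = 1/1.08·[0.5733·9.2975 + 0.4267·20.3881] = 12.9903; exercise value = 15.2125 > continuation, so V_dd = 15.2125 (exercise)
Node u (S = 49): continuation = 1/1.08·[0.5733·0.0000 + 0.4267·3.6731] = 1.4511; exercise value = 0.0000 ≤ continuation, so V_u = 1.4511
Node d (S = 22.75): continuation = 1/1.08·[0.5733·3.6731 + 0.4267·15.2125] = 7.9598; exercise value = 7.2500 ≤ continuation, so V_d = 7.9598
Node 0 (S = 35): continuation = 1/1.08·[0.5733·1.4511 + 0.4267·7.9598] = 3.9149; exercise value = 0.0000 ≤ continuation, so V_0 = 3.9149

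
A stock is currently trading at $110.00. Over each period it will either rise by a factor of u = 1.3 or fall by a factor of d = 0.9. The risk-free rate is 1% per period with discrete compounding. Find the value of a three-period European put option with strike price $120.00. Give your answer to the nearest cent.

$16.48

Risk-neutral probability p = (1 + 0.01 − 0.9)/(1.3 − 0.9) = 0.1100/0.4000 = 0.2750
Terminal stock prices: S_uuu = 241.7, S_uud = 167.3, S_udd = 115.8, S_ddd = 80.19
Terminal payoffs (K − S): max(-121.7, 0) = 0, max(-47.31, 0) = 0, max(4.17, 0) = 4.17, max(39.81, 0) = 39.81
Node uu (S = 185.9): V_uu = 1/1.01·[0.2750·0.0000 + 0.7250·0.0000] = 0.0000
Node ud (S = 128.7): V_ud = 1/1.01·[0.2750·0.0000 + 0.7250·4.1700] = 2.9933
Node dd (S = 89.1): V_dd = 1/1.01·[0.2750·4.1700 + 0.7250·39.8100] = 29.7119
Node u (S = 143): V_u = 1/1.01·[0.2750·0.0000 + 0.7250·2.9933] = 2.1487
Node d (S = 99): V_d = 1/1.01·[0.2750·2.9933 + 0.7250·29.7119] = 22.1428
Node 0 (S = 110): V_0 = 1/1.01·[0.2750·2.1487 + 0.7250·22.1428] = 16.4797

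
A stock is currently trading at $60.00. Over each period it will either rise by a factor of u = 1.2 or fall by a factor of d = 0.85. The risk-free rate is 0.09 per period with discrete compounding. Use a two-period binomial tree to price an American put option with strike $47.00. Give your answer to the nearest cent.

$0.30

Risk-neutral probability p = (1 + 0.09 − 0.85)/(1.2 − 0.85) = 0.2400/0.3500 = 0.6857
Terminal stock prices: S_uu = 86.4, S_ud = 61.2, S_dd = 43.35
Terminal payoffs (K − S): max(-39.4, 0) = 0, max(-14.2, 0) = 0, max(3.65, 0) = 3.65
Node u (S = 72): continuation = 1/1.09·[0.6857·0.0000 + 0.3143·0.0000] = 0.0000; exercise value = 0.0000 ≤ continuation, so V_u = 0.0000
Node d (S = 51): continuation = 1/1.09·[0.6857·0.0000 + 0.3143·3.6500] = 1.0524; exercise value = 0.0000 ≤ continuation, so V_d = 1.0524
Node 0 (S = 60): continuation = 1/1.09·[0.6857·0.0000 + 0.3143·1.0524] = 0.3035; exercise value = 0.0000 ≤ continuation, so V_0 = 0.3035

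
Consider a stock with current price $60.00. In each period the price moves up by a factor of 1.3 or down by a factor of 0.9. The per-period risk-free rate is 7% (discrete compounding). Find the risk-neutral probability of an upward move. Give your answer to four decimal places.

Risk-neutral probability p = (1 + 0.07 − 0.9)/(1.3 − 0.9) = 0.1700/0.4000 = 0.4250

p = 0.4250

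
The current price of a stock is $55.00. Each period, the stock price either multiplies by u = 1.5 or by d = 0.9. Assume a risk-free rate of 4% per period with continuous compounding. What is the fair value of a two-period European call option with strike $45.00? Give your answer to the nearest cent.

$13.70

Risk-neutral probability p = (e^0.04 − 0.9)/(1.5 − 0.9) = 0.1408/0.6000 = 0.2347
Terminal stock prices: S_uu = 123.8, S_ud = 74.25, S_dd = 44.55
Terminal payoffs (S − K): max(78.75, 0) = 78.75, max(29.25, 0) = 29.25, max(-0.45, 0) = 0
Node u (S = 82.5): V_u = e^(−0.04)·[0.2347·78.7500 + 0.7653·29.2500] = 39.2645
Node d (S = 49.5): V_d = e^(−0.04)·[0.2347·29.2500 + 0.7653·0.0000] = 6.5954
Node 0 (S = 55): V_0 = e^(−0.04)·[0.2347·39.2645 + 0.7653·6.5954] = 13.7031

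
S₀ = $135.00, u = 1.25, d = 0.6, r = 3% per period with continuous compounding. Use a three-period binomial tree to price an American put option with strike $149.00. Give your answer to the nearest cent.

$35.39

Risk-neutral probability p = (e^0.03 − 0.6)/(1.25 − 0.6) = 0.4305/0.6500 = 0.6622
Terminal stock prices: S_uuu = 263.7, S_uud = 126.6, S_udd = 60.75, S_ddd = 29.16
Terminal payoffs (K − S): max(-114.7, 0) = 0, max(22.44, 0) = 22.44, max(88.25, 0) = 88.25, max(119.8, 0) = 119.8
Node uu (S = 210.9): continuation = e^(−0.03)·[0.6622·0.0000 + 0.3378·22.4375] = 7.3546; exercise value = 0.0000 ≤ continuation, so V_uu = 7.3546
Node ud (S = 101.2): continuation = e^(−0.03)·[0.6622·22.4375 + 0.3378·88.2500] = 43.3464; exercise value = 47.7500 > continuation, so V_ud = 47.7500 (exercise)
Node dd (S = 48.6): continuation = e^(−0.03)·[0.6622·88.2500 + 0.3378·119.8400] = 95.9964; exercise value = 100.4000 > continuation, so V_dd = 100.4000 (exercise)
Node u (S = 168.8): continuation = e^(−0.03)·[0.6622·7.3546 + 0.3378·47.7500] = 20.3780; exercise value = 0.0000 ≤ continuation, so V_u = 20.3780
Node d (S = 81): continuation = e^(−0.03)·[0.6622·47.7500 + 0.3378·100.4000] = 63.5964; exercise value = 68.0000 > continuation, so V_d = 68.0000 (exercise)
Node 0 (S = 135): continuation = e^(−0.03)·[0.6622·20.3780 + 0.3378·68.0000] = 35.3853; exercise value = 14.0000 ≤ continuation, so V_0 = 35.3853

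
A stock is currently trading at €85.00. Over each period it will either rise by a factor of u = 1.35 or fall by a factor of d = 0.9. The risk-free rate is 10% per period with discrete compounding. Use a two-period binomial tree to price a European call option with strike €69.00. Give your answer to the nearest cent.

Risk-neutral probability p = (1 + 0.1 − 0.9)/(1.35 − 0.9) = 0.2000/0.4500 = 0.4444
Terminal stock prices: S_uu = 154.9, S_ud = 103.3, S_dd = 68.85
Terminal payoffs (S − K): max(85.91, 0) = 85.91, max(34.28, 0) = 34.28, max(-0.15, 0) = 0
Node u (S = 114.8): V_u = 1/1.1·[0.4444·85.9125 + 0.5556·34.2750] = 52.0227
Node d (S = 76.5): V_d = 1/1.1·[0.4444·34.2750 + 0.5556·0.0000] = 13.8485
Node 0 (S = 85): V_0 = 1/1.1·[0.4444·52.0227 + 0.5556·13.8485] = 28.0135

€28.01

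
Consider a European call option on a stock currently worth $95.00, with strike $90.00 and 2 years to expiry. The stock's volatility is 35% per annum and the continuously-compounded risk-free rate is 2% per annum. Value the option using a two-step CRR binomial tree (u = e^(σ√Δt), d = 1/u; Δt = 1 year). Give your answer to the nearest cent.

CRR parameters: u = e^(σ√Δt) = e^(0.35·√1) = 1.4191, d = 1/u = 0.7047
Per-period rate: rΔt = 0.02·1 = 0.02, so R = e^0.02 = 1.0202
Risk-neutral probability p = (e^0.02 − 0.7047)/(1.4191 − 0.7047) = 0.3155/0.7144 = 0.4417
Terminal stock prices: S_uu = 191.3, S_ud = 95, S_dd = 47.18
Terminal payoffs (S − K): max(101.3, 0) = 101.3, max(5, 0) = 5, max(-42.82, 0) = 0
Node u (S = 134.8): V_u = e^(−0.02)·[0.4417·101.3065 + 0.5583·5.0000] = 46.5935
Node d (S = 66.95): V_d = e^(−0.02)·[0.4417·5.0000 + 0.5583·0.0000] = 2.1646
Node 0 (S = 95): V_0 = e^(−0.02)·[0.4417·46.5935 + 0.5583·2.1646] = 21.3557

$21.36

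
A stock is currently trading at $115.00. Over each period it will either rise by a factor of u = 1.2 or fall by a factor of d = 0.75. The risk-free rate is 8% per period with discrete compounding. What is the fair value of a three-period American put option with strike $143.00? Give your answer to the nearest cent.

$28.00

Risk-neutral probability p = (1 + 0.08 − 0.75)/(1.2 − 0.75) = 0.3300/0.4500 = 0.7333
Terminal stock prices: S_uuu = 198.7, S_uud = 124.2, S_udd = 77.62, S_ddd = 48.52
Terminal payoffs (K − S): max(-55.72, 0) = 0, max(18.8, 0) = 18.8, max(65.38, 0) = 65.38, max(94.48, 0) = 94.48
Node uu (S = 165.6): continuation = 1/1.08·[0.7333·0.0000 + 0.2667·18.8000] = 4.6420; exercise value = 0.0000 ≤ continuation, so V_uu = 4.6420
Node ud (S = 103.5): continuation = 1/1.08·[0.7333·18.8000 + 0.2667·65.3750] = 28.9074; exercise value = 39.5000 > continuation, so V_ud = 39.5000 (exercise)
Node dd (S = 64.69): continuation = 1/1.08·[0.7333·65.3750 + 0.2667·94.4844] = 67.7199; exercise value = 78.3125 > continuation, so V_dd = 78.3125 (exercise)
Node u (S = 138): continuation = 1/1.08·[0.7333·4.6420 + 0.2667·39.5000] = 12.9050; exercise value = 5.0000 ≤ continuation, so V_u = 12.9050
Node d (S = 86.25): continuation = 1/1.08·[0.7333·39.5000 + 0.2667·78.3125] = 46.1574; exercise value = 56.7500 > continuation, so V_d = 56.7500 (exercise)
Node 0 (S = 115): continuation = 1/1.08·[0.7333·12.9050 + 0.2667·56.7500] = 22.7750; exercise value = 28.0000 > continuation, so V_0 = 28.0000 (exercise)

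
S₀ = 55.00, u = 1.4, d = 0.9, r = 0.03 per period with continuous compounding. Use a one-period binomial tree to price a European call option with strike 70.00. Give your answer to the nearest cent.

1.77

Risk-neutral probability p = (e^0.03 − 0.9)/(1.4 − 0.9) = 0.1305/0.5000 = 0.2609
Terminal stock prices: S_u = 77, S_d = 49.5
Terminal payoffs (S − K): max(7, 0) = 7, max(-20.5, 0) = 0
Node 0 (S = 55): V_0 = e^(−0.03)·[0.2609·7.0000 + 0.7391·0.0000] = 1.7724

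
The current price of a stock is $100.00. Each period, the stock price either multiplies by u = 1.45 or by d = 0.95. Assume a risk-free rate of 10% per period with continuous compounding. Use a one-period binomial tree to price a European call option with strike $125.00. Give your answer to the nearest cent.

Risk-neutral probability p = (e^0.1 − 0.95)/(1.45 − 0.95) = 0.1552/0.5000 = 0.3103
Terminal stock prices: S_u = 145, S_d = 95
Terminal payoffs (S − K): max(20, 0) = 20, max(-30, 0) = 0
Node 0 (S = 100): V_0 = e^(−0.1)·[0.3103·20.0000 + 0.6897·0.0000] = 5.6162

$5.62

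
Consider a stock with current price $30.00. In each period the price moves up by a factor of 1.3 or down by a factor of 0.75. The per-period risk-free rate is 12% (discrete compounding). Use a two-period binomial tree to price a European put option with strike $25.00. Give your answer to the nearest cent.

$0.69

Risk-neutral probability p = (1 + 0.12 − 0.75)/(1.3 − 0.75) = 0.3700/0.5500 = 0.6727
Terminal stock prices: S_uu = 50.7, S_ud = 29.25, S_dd = 16.88
Terminal payoffs (K − S): max(-25.7, 0) = 0, max(-4.25, 0) = 0, max(8.125, 0) = 8.125
Node u (S = 39): V_u = 1/1.12·[0.6727·0.0000 + 0.3273·0.0000] = 0.0000
Node d (S = 22.5): V_d = 1/1.12·[0.6727·0.0000 + 0.3273·8.1250] = 2.3742
Node 0 (S = 30): V_0 = 1/1.12·[0.6727·0.0000 + 0.3273·2.3742] = 0.6938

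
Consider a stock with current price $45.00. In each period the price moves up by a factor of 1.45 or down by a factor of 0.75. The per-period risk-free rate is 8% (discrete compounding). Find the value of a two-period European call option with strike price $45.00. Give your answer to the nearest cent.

Risk-neutral probability p = (1 + 0.08 − 0.75)/(1.45 − 0.75) = 0.3300/0.7000 = 0.4714
Terminal stock prices: S_uu = 94.61, S_ud = 48.94, S_dd = 25.31
Terminal payoffs (S − K): max(49.61, 0) = 49.61, max(3.938, 0) = 3.938, max(-19.69, 0) = 0
Node u (S = 65.25): V_u = 1/1.08·[0.4714·49.6125 + 0.5286·3.9375] = 23.5833
Node d (S = 33.75): V_d = 1/1.08·[0.4714·3.9375 + 0.5286·0.0000] = 1.7188
Node 0 (S = 45): V_0 = 1/1.08·[0.4714·23.5833 + 0.5286·1.7188] = 11.1355

$11.14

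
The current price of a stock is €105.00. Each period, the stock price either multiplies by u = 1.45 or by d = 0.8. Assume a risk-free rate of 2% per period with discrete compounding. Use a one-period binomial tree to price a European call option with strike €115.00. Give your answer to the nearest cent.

Risk-neutral probability p = (1 + 0.02 − 0.8)/(1.45 − 0.8) = 0.2200/0.6500 = 0.3385
Terminal stock prices: S_u = 152.2, S_d = 84
Terminal payoffs (S − K): max(37.25, 0) = 37.25, max(-31, 0) = 0
Node 0 (S = 105): V_0 = 1/1.02·[0.3385·37.2500 + 0.6615·0.0000] = 12.3605

€12.36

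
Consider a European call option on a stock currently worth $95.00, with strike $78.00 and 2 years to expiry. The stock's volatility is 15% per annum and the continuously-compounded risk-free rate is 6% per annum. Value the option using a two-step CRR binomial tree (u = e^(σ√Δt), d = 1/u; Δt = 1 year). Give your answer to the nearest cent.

$26.57

CRR parameters: u = e^(σ√Δt) = e^(0.15·√1) = 1.1618, d = 1/u = 0.8607
Per-period rate: rΔt = 0.06·1 = 0.06, so R = e^0.06 = 1.0618
Risk-neutral probability p = (e^0.06 − 0.8607)/(1.1618 − 0.8607) = 0.2011/0.3011 = 0.6679
Terminal stock prices: S_uu = 128.2, S_ud = 95, S_dd = 70.38
Terminal payoffs (S − K): max(50.24, 0) = 50.24, max(17, 0) = 17, max(-7.622, 0) = 0
Node u (S = 110.4): V_u = e^(−0.06)·[0.6679·50.2366 + 0.3321·17.0000] = 36.9166
Node d (S = 81.77): V_d = e^(−0.06)·[0.6679·17.0000 + 0.3321·0.0000] = 10.6934
Node 0 (S = 95): V_0 = e^(−0.06)·[0.6679·36.9166 + 0.3321·10.6934] = 26.5657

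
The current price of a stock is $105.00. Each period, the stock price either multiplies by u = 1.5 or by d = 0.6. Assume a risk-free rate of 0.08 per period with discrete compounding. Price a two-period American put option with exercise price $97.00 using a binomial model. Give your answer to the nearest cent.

Risk-neutral probability p = (1 + 0.08 − 0.6)/(1.5 − 0.6) = 0.4800/0.9000 = 0.5333
Terminal stock prices: S_uu = 236.2, S_ud = 94.5, S_dd = 37.8
Terminal payoffs (K − S): max(-139.2, 0) = 0, max(2.5, 0) = 2.5, max(59.2, 0) = 59.2
Node u (S = 157.5): continuation = 1/1.08·[0.5333·0.0000 + 0.4667·2.5000] = 1.0802; exercise value = 0.0000 ≤ continuation, so V_u = 1.0802
Node d (S = 63): continuation = 1/1.08·[0.5333·2.5000 + 0.4667·59.2000] = 26.8148; exercise value = 34.0000 > continuation, so V_d = 34.0000 (exercise)
Node 0 (S = 105): continuation = 1/1.08·[0.5333·1.0802 + 0.4667·34.0000] = 15.2248; exercise value = 0.0000 ≤ continuation, so V_0 = 15.2248

$15.22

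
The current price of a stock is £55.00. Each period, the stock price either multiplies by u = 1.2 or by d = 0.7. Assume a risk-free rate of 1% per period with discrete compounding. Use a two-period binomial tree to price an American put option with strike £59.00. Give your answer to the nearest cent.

£10.67

Risk-neutral probability p = (1 + 0.01 − 0.7)/(1.2 − 0.7) = 0.3100/0.5000 = 0.6200
Terminal stock prices: S_uu = 79.2, S_ud = 46.2, S_dd = 26.95
Terminal payoffs (K − S): max(-20.2, 0) = 0, max(12.8, 0) = 12.8, max(32.05, 0) = 32.05
Node u (S = 66): continuation = 1/1.01·[0.6200·0.0000 + 0.3800·12.8000] = 4.8158; exercise value = 0.0000 ≤ continuation, so V_u = 4.8158
Node d (S = 38.5): continuation = 1/1.01·[0.6200·12.8000 + 0.3800·32.0500] = 19.9158; exercise value = 20.5000 > continuation, so V_d = 20.5000 (exercise)
Node 0 (S = 55): continuation = 1/1.01·[0.6200·4.8158 + 0.3800·20.5000] = 10.6691; exercise value = 4.0000 ≤ continuation, so V_0 = 10.6691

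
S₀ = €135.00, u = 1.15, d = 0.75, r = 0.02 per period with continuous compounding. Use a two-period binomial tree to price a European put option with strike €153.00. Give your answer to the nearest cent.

Risk-neutral probability p = (e^0.02 − 0.75)/(1.15 − 0.75) = 0.2702/0.4000 = 0.6755
Terminal stock prices: S_uu = 178.5, S_ud = 116.4, S_dd = 75.94
Terminal payoffs (K − S): max(-25.54, 0) = 0, max(36.56, 0) = 36.56, max(77.06, 0) = 77.06
Node u (S = 155.2): V_u = e^(−0.02)·[0.6755·0.0000 + 0.3245·36.5625] = 11.6295
Node d (S = 101.2): V_d = e^(−0.02)·[0.6755·36.5625 + 0.3245·77.0625] = 48.7204
Node 0 (S = 135): V_0 = e^(−0.02)·[0.6755·11.6295 + 0.3245·48.7204] = 23.1968

€23.20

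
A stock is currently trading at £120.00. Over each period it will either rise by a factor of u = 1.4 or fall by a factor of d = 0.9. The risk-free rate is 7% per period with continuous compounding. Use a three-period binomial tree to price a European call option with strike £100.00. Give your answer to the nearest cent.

Risk-neutral probability p = (e^0.07 − 0.9)/(1.4 − 0.9) = 0.1725/0.5000 = 0.3450
Terminal stock prices: S_uuu = 329.3, S_uud = 211.7, S_udd = 136.1, S_ddd = 87.48
Terminal payoffs (S − K): max(229.3, 0) = 229.3, max(111.7, 0) = 111.7, max(36.08, 0) = 36.08, max(-12.52, 0) = 0
Node uu (S = 235.2): V_uu = e^(−0.07)·[0.3450·229.2800 + 0.6550·111.6800] = 141.9606
Node ud (S = 151.2): V_ud = e^(−0.07)·[0.3450·111.6800 + 0.6550·36.0800] = 57.9606
Node dd (S = 97.2): V_dd = e^(−0.07)·[0.3450·36.0800 + 0.6550·0.0000] = 11.6066
Node u (S = 168): V_u = e^(−0.07)·[0.3450·141.9606 + 0.6550·57.9606] = 81.0642
Node d (S = 108): V_d = e^(−0.07)·[0.3450·57.9606 + 0.6550·11.6066] = 25.7336
Node 0 (S = 120): V_0 = e^(−0.07)·[0.3450·81.0642 + 0.6550·25.7336] = 41.7932

£41.79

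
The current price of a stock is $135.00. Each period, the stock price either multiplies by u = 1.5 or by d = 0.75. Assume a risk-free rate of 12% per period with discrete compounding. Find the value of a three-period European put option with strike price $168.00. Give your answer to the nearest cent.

$24.91

Risk-neutral probability p = (1 + 0.12 − 0.75)/(1.5 − 0.75) = 0.3700/0.7500 = 0.4933
Terminal stock prices: S_uuu = 455.6, S_uud = 227.8, S_udd = 113.9, S_ddd = 56.95
Terminal payoffs (K − S): max(-287.6, 0) = 0, max(-59.81, 0) = 0, max(54.09, 0) = 54.09, max(111, 0) = 111
Node uu (S = 303.8): V_uu = 1/1.12·[0.4933·0.0000 + 0.5067·0.0000] = 0.0000
Node ud (S = 151.9): V_ud = 1/1.12·[0.4933·0.0000 + 0.5067·54.0938] = 24.4710
Node dd (S = 75.94): V_dd = 1/1.12·[0.4933·54.0938 + 0.5067·111.0469] = 74.0625
Node u (S = 202.5): V_u = 1/1.12·[0.4933·0.0000 + 0.5067·24.4710] = 11.0702
Node d (S = 101.2): V_d = 1/1.12·[0.4933·24.4710 + 0.5067·74.0625] = 44.2833
Node 0 (S = 135): V_0 = 1/1.12·[0.4933·11.0702 + 0.5067·44.2833] = 24.9091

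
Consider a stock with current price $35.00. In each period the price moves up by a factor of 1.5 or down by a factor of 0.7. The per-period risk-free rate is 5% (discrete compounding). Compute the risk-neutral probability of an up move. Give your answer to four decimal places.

p = 0.4375

Risk-neutral probability p = (1 + 0.05 − 0.7)/(1.5 − 0.7) = 0.3500/0.8000 = 0.4375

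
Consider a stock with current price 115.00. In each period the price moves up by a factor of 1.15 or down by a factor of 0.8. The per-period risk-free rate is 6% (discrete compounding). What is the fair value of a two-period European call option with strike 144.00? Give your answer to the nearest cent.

Risk-neutral probability p = (1 + 0.06 − 0.8)/(1.15 − 0.8) = 0.2600/0.3500 = 0.7429
Terminal stock prices: S_uu = 152.1, S_ud = 105.8, S_dd = 73.6
Terminal payoffs (S − K): max(8.087, 0) = 8.087, max(-38.2, 0) = 0, max(-70.4, 0) = 0
Node u (S = 132.2): V_u = 1/1.06·[0.7429·8.0875 + 0.2571·0.0000] = 5.6678
Node d (S = 92): V_d = 1/1.06·[0.7429·0.0000 + 0.2571·0.0000] = 0.0000
Node 0 (S = 115): V_0 = 1/1.06·[0.7429·5.6678 + 0.2571·0.0000] = 3.9720

3.97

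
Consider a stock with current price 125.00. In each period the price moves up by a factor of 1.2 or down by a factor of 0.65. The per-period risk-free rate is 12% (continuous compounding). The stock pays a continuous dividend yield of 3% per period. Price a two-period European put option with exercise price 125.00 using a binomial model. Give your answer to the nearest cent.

8.83

Per-period risk-free factor R = e^0.12 = 1.1275; dividend-adjusted growth = e^(0.12−0.03) = 1.0942.
Risk-neutral probability p = (1.0942 − 0.65)/(1.2 − 0.65) = 0.4442/0.5500 = 0.8076
Terminal stock prices: S_uu = 180, S_ud = 97.5, S_dd = 52.81
Terminal payoffs (K − S): max(-55, 0) = 0, max(27.5, 0) = 27.5, max(72.19, 0) = 72.19
Node u (S = 150): V_u = e^(−0.12)·[0.8076·0.0000 + 0.1924·27.5000] = 4.6929
Node d (S = 81.25): V_d = e^(−0.12)·[0.8076·27.5000 + 0.1924·72.1875] = 32.0164
Node 0 (S = 125): V_0 = e^(−0.12)·[0.8076·4.6929 + 0.1924·32.0164] = 8.8251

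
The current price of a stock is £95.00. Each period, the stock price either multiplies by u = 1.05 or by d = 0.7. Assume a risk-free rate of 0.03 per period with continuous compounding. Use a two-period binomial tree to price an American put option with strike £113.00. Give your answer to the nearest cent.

£18.00

Risk-neutral probability p = (e^0.03 − 0.7)/(1.05 − 0.7) = 0.3305/0.3500 = 0.9442
Terminal stock prices: S_uu = 104.7, S_ud = 69.82, S_dd = 46.55
Terminal payoffs (K − S): max(8.263, 0) = 8.263, max(43.18, 0) = 43.18, max(66.45, 0) = 66.45
Node u (S = 99.75): continuation = e^(−0.03)·[0.9442·8.2625 + 0.0558·43.1750] = 9.9103; exercise value = 13.2500 > continuation, so V_u = 13.2500 (exercise)
Node d (S = 66.5): continuation = e^(−0.03)·[0.9442·43.1750 + 0.0558·66.4500] = 43.1603; exercise value = 46.5000 > continuation, so V_d = 46.5000 (exercise)
Node 0 (S = 95): continuation = e^(−0.03)·[0.9442·13.2500 + 0.0558·46.5000] = 14.6603; exercise value = 18.0000 > continuation, so V_0 = 18.0000 (exercise)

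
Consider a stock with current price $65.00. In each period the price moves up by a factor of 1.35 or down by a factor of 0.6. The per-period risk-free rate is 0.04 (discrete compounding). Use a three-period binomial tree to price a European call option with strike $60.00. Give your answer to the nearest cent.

$22.14

Risk-neutral probability p = (1 + 0.04 − 0.6)/(1.35 − 0.6) = 0.4400/0.7500 = 0.5867
Terminal stock prices: S_uuu = 159.9, S_uud = 71.08, S_udd = 31.59, S_ddd = 14.04
Terminal payoffs (S − K): max(99.92, 0) = 99.92, max(11.08, 0) = 11.08, max(-28.41, 0) = 0, max(-45.96, 0) = 0
Node uu (S = 118.5): V_uu = 1/1.04·[0.5867·99.9244 + 0.4133·11.0775] = 60.7702
Node ud (S = 52.65): V_ud = 1/1.04·[0.5867·11.0775 + 0.4133·0.0000] = 6.2488
Node dd (S = 23.4): V_dd = 1/1.04·[0.5867·0.0000 + 0.4133·0.0000] = 0.0000
Node u (S = 87.75): V_u = 1/1.04·[0.5867·60.7702 + 0.4133·6.2488] = 36.7641
Node d (S = 39): V_d = 1/1.04·[0.5867·6.2488 + 0.4133·0.0000] = 3.5250
Node 0 (S = 65): V_0 = 1/1.04·[0.5867·36.7641 + 0.4133·3.5250] = 22.1397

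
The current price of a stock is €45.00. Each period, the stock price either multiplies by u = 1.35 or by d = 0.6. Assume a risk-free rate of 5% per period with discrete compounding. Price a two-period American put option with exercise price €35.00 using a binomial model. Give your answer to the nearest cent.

€3.05

Risk-neutral probability p = (1 + 0.05 − 0.6)/(1.35 − 0.6) = 0.4500/0.7500 = 0.6000
Terminal stock prices: S_uu = 82.01, S_ud = 36.45, S_dd = 16.2
Terminal payoffs (K − S): max(-47.01, 0) = 0, max(-1.45, 0) = 0, max(18.8, 0) = 18.8
Node u (S = 60.75): continuation = 1/1.05·[0.6000·0.0000 + 0.4000·0.0000] = 0.0000; exercise value = 0.0000 ≤ continuation, so V_u = 0.0000
Node d (S = 27): continuation = 1/1.05·[0.6000·0.0000 + 0.4000·18.8000] = 7.1619; exercise value = 8.0000 > continuation, so V_d = 8.0000 (exercise)
Node 0 (S = 45): continuation = 1/1.05·[0.6000·0.0000 + 0.4000·8.0000] = 3.0476; exercise value = 0.0000 ≤ continuation, so V_0 = 3.0476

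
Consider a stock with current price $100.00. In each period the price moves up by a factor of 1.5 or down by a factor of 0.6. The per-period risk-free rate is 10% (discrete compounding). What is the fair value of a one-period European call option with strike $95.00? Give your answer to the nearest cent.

Risk-neutral probability p = (1 + 0.1 − 0.6)/(1.5 − 0.6) = 0.5000/0.9000 = 0.5556
Terminal stock prices: S_u = 150, S_d = 60
Terminal payoffs (S − K): max(55, 0) = 55, max(-35, 0) = 0
Node 0 (S = 100): V_0 = 1/1.1·[0.5556·55.0000 + 0.4444·0.0000] = 27.7778

$27.78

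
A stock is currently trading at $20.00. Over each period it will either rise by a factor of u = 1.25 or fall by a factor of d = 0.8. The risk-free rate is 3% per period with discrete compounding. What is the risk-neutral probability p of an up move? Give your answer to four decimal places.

Risk-neutral probability p = (1 + 0.03 − 0.8)/(1.25 − 0.8) = 0.2300/0.4500 = 0.5111

p = 0.5111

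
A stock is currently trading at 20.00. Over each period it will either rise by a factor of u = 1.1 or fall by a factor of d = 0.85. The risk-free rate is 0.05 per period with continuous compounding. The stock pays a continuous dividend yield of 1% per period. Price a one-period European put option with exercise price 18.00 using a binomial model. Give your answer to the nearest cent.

Per-period risk-free factor R = e^0.05 = 1.0513; dividend-adjusted growth = e^(0.05−0.01) = 1.0408.
Risk-neutral probability p = (1.0408 − 0.85)/(1.1 − 0.85) = 0.1908/0.2500 = 0.7632
Terminal stock prices: S_u = 22, S_d = 17
Terminal payoffs (K − S): max(-4, 0) = 0, max(1, 0) = 1
Node 0 (S = 20): V_0 = e^(−0.05)·[0.7632·0.0000 + 0.2368·1.0000] = 0.2252

0.23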